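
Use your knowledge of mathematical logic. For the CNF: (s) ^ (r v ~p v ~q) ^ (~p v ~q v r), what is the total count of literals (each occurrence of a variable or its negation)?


Counting literals in each clause:
Clause 1: 1 literal(s)
Clause 2: 3 literal(s)
Clause 3: 3 literal(s)
Total = 7

7


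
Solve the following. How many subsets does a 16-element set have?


The power set of a set with n elements has 2^n elements.
|P(S)| = 2^16 = 65536

65536


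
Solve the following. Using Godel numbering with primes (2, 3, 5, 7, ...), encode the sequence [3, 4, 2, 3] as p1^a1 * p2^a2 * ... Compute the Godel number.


Encode each element as an exponent of the corresponding prime:
  2^3 = 8
  3^4 = 81
  5^2 = 25
  7^3 = 343
Product = 8 * 81 * 25 * 343 = 5556600

5556600


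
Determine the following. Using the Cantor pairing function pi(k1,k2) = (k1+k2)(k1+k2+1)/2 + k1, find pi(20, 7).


k1 + k2 = 27
(k1+k2)(k1+k2+1)/2 = 27 * 28 / 2 = 378
pi = 378 + 20 = 398

398


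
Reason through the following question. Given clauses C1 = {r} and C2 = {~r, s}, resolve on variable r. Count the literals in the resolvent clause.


Remove r from C1 and ~r from C2.
C1 remainder: {}
C2 remainder: {s}
Union (resolvent): {s}
Resolvent has 1 literal(s).

1


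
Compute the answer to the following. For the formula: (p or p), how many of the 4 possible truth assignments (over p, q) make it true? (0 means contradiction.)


Check all 4 assignments:
p=0, q=0: 0
p=0, q=1: 0
p=1, q=0: 1
p=1, q=1: 1
Count of True = 2

2


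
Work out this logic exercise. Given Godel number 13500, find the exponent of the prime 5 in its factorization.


Factorize 13500 by dividing by 5 repeatedly.
Division steps: 5 divides 13500 exactly 3 time(s).
Exponent of 5 = 3

3


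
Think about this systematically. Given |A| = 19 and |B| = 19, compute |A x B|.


The Cartesian product A x B contains all ordered pairs (a, b).
|A x B| = |A| * |B| = 19 * 19 = 361

361


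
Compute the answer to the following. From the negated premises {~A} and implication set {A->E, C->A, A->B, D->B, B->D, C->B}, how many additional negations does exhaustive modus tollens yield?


Initial negated facts: {~A}
Apply modus tollens to closure:
  ~A and C->A  =>  ~C
Final negated: {~A, ~C}
New negations: {~C}
Count = 1

1


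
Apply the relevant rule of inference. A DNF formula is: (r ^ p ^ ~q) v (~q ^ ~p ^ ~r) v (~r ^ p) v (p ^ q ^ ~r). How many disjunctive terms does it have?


A DNF formula is a disjunction of terms (conjunctions).
Terms are separated by v.
Counting the disjuncts: 4 terms.

4


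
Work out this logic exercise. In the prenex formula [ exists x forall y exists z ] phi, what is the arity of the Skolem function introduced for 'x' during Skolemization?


Quantifier prefix: exists x forall y exists z
'x' is existentially quantified at position 1.
No universal quantifiers precede it.
Skolem function arity = 0 (a Skolem constant)

0


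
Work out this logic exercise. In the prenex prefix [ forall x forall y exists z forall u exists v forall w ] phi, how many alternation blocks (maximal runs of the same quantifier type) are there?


Quantifier-type sequence: A A E A E A  (A=forall, E=exists)
Group into maximal same-type runs:
  Ax2 | Ex1 | Ax1 | Ex1 | Ax1
Number of blocks = 5

5


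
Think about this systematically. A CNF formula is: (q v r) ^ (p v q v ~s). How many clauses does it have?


A CNF formula is a conjunction of clauses.
Clauses are separated by ^.
Counting the conjuncts: 2 clauses.

2


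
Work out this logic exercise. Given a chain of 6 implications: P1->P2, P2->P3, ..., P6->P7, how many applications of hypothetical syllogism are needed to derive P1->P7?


With 6 implications in a chain connecting 7 propositions:
P1->P2, P2->P3, ..., P6->P7
Steps needed = (number of implications) - 1 = 6 - 1 = 5

5


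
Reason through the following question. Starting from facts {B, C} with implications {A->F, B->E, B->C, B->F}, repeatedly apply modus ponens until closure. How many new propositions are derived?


Initial facts: {B, C}
Apply modus ponens to closure:
  B and B->E  =>  E
  B and B->F  =>  F
Final known: {B, C, E, F}
New propositions: {E, F}
Count = 2

2


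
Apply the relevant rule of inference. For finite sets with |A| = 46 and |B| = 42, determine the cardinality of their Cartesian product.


The Cartesian product A x B contains all ordered pairs (a, b).
|A x B| = |A| * |B| = 46 * 42 = 1932

1932


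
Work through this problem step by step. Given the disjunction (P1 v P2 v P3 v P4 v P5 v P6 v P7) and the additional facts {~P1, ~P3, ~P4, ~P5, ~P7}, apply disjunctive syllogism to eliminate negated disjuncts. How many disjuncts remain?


Original disjuncts (7): P1, P2, P3, P4, P5, P6, P7
Negated (eliminate): ~P1, ~P3, ~P4, ~P5, ~P7
Remaining disjuncts: P2, P6
Count = 7 - 5 = 2

2


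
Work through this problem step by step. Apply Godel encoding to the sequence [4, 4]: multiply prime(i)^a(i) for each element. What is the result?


Encode each element as an exponent of the corresponding prime:
  2^4 = 16
  3^4 = 81
Product = 16 * 81 = 1296

1296


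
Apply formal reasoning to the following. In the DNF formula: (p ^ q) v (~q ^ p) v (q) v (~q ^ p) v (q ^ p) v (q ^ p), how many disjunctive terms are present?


A DNF formula is a disjunction of terms (conjunctions).
Terms are separated by v.
Counting the disjuncts: 6 terms.

6


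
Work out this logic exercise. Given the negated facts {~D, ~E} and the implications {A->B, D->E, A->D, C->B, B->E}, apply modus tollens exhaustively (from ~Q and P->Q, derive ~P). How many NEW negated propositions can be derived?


Initial negated facts: {~D, ~E}
Apply modus tollens to closure:
  ~D and A->D  =>  ~A
  ~E and B->E  =>  ~B
  ~B and C->B  =>  ~C
Final negated: {~A, ~B, ~C, ~D, ~E}
New negations: {~A, ~B, ~C}
Count = 3

3


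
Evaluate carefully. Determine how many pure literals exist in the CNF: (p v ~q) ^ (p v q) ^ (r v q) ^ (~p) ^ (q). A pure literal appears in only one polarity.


Check each variable for pure literal status:
p: mixed (not pure)
q: mixed (not pure)
r: pure positive
Pure literal count = 1

1


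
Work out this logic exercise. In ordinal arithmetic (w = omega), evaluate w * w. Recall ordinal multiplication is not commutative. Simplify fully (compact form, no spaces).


Compute w * w.
Ordinal * is associative and left-distributive over +, but NOT commutative; for finite n>1, n*w = w but w*n stays w*n.
w * w = w^2 by definition.
Result = w^2

w^2


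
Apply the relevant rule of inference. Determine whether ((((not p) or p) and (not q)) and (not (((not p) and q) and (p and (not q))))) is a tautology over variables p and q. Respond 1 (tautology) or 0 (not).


Check all 4 assignments:
p=0, q=0: 1
p=0, q=1: 0
p=1, q=0: 1
p=1, q=1: 0
Satisfying count = 2/4.
Tautology iff count = 4: no.

0


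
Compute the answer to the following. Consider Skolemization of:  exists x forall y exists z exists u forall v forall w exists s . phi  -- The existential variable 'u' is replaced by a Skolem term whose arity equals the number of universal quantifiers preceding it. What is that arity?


Quantifier prefix: exists x forall y exists z exists u forall v forall w exists s
'u' is existentially quantified at position 4.
Universal variables preceding it: y
Skolem function arity = 1

1


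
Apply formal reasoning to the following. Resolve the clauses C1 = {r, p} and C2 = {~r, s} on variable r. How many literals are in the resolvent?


Remove r from C1 and ~r from C2.
C1 remainder: {p}
C2 remainder: {s}
Union (resolvent): {p, s}
Resolvent has 2 literal(s).

2


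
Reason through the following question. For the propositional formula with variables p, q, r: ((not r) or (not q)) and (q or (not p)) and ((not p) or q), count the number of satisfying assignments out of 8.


Evaluate all 8 assignments for p, q, r:
p=0, q=0, r=0: 1
p=0, q=0, r=1: 1
p=0, q=1, r=0: 1
p=0, q=1, r=1: 0
p=1, q=0, r=0: 0
p=1, q=0, r=1: 0
p=1, q=1, r=0: 1
p=1, q=1, r=1: 0
Satisfying count = 4

4


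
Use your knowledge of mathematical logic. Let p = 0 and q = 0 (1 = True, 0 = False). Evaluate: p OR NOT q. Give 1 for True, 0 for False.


p = 0, q = 0
Operation: p OR NOT q
Evaluate: 0 OR NOT 0 = 1

1


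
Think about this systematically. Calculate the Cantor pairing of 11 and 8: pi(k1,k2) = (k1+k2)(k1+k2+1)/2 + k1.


k1 + k2 = 19
(k1+k2)(k1+k2+1)/2 = 19 * 20 / 2 = 190
pi = 190 + 11 = 201

201


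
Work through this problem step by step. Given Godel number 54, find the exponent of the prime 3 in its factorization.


Factorize 54 by dividing by 3 repeatedly.
Division steps: 3 divides 54 exactly 3 time(s).
Exponent of 3 = 3

3


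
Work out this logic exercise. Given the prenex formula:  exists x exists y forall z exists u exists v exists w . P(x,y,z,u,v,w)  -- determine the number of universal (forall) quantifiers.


Quantifier prefix: exists x exists y forall z exists u exists v exists w
Mark each quantifier type:
  E E U E E E
Universal count = 1, Existential count = 5
Asked for universal (forall) quantifiers: 1

1


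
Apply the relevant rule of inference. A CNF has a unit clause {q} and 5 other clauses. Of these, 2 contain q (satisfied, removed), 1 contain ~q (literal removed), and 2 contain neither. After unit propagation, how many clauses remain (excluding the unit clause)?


Satisfied (removed): 2
Shortened (remain): 1
Unchanged (remain): 2
Remaining = 1 + 2 = 3

3


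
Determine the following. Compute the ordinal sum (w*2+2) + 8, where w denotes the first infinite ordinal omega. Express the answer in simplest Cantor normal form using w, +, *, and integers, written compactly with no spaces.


Compute (w*2+2) + 8.
Ordinal + is associative but NOT commutative; for finite n>0, n + w = w but w + n stays w+n.
By associativity: (w*2+2) + 8 = w*2 + (2+8) = w*2+10.
Result = w*2+10

w*2+10


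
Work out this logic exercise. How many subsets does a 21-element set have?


The power set of a set with n elements has 2^n elements.
|P(S)| = 2^21 = 2097152

2097152


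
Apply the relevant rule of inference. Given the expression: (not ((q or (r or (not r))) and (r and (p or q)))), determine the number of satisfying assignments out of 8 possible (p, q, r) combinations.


Check all 8 assignments:
p=0, q=0, r=0: 1
p=0, q=0, r=1: 1
p=0, q=1, r=0: 1
p=0, q=1, r=1: 0
p=1, q=0, r=0: 1
p=1, q=0, r=1: 0
p=1, q=1, r=0: 1
p=1, q=1, r=1: 0
Count of True = 5

5


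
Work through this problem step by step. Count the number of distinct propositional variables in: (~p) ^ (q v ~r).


Identify each variable that appears in the formula.
Variables found: p, q, r
Count = 3

3


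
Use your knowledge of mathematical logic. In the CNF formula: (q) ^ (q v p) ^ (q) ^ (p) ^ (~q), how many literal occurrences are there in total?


Counting literals in each clause:
Clause 1: 1 literal(s)
Clause 2: 2 literal(s)
Clause 3: 1 literal(s)
Clause 4: 1 literal(s)
Clause 5: 1 literal(s)
Total = 6

6


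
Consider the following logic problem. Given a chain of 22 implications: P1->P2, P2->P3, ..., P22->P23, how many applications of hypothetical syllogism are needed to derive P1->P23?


With 22 implications in a chain connecting 23 propositions:
P1->P2, P2->P3, ..., P22->P23
Steps needed = (number of implications) - 1 = 22 - 1 = 21

21


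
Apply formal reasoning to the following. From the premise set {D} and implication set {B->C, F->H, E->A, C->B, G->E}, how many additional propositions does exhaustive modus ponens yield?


Initial facts: {D}
Apply modus ponens to closure:
  (no implication fires)
Final known: {D}
New propositions: {(none)}
Count = 0

0


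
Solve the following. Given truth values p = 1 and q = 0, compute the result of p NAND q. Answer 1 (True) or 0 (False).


p = 1, q = 0
Operation: p NAND q
Evaluate: 1 NAND 0 = 1

1


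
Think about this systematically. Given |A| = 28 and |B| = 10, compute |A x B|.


The Cartesian product A x B contains all ordered pairs (a, b).
|A x B| = |A| * |B| = 28 * 10 = 280

280


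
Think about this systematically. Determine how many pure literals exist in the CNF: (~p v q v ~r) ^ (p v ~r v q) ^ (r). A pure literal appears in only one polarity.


Check each variable for pure literal status:
p: mixed (not pure)
q: pure positive
r: mixed (not pure)
Pure literal count = 1

1


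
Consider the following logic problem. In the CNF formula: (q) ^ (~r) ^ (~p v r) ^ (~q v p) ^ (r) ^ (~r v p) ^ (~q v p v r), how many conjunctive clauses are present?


A CNF formula is a conjunction of clauses.
Clauses are separated by ^.
Counting the conjuncts: 7 clauses.

7


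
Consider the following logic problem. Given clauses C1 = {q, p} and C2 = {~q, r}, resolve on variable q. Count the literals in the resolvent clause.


Remove q from C1 and ~q from C2.
C1 remainder: {p}
C2 remainder: {r}
Union (resolvent): {p, r}
Resolvent has 2 literal(s).

2


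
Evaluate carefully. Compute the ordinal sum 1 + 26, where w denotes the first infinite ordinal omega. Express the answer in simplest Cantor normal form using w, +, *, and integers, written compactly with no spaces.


Compute 1 + 26.
Ordinal + is associative but NOT commutative; for finite n>0, n + w = w but w + n stays w+n.
Both operands finite; ordinal + agrees with natural +: 1 + 26 = 27.
Result = 27

27


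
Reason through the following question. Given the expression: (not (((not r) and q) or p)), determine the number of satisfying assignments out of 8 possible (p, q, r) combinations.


Check all 8 assignments:
p=0, q=0, r=0: 1
p=0, q=0, r=1: 1
p=0, q=1, r=0: 0
p=0, q=1, r=1: 1
p=1, q=0, r=0: 0
p=1, q=0, r=1: 0
p=1, q=1, r=0: 0
p=1, q=1, r=1: 0
Count of True = 3

3


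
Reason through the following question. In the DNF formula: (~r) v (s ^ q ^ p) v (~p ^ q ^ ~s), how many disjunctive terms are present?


A DNF formula is a disjunction of terms (conjunctions).
Terms are separated by v.
Counting the disjuncts: 3 terms.

3


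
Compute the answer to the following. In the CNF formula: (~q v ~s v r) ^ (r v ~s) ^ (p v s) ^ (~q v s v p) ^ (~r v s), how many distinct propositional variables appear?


Identify each variable that appears in the formula.
Variables found: p, q, r, s
Count = 4

4


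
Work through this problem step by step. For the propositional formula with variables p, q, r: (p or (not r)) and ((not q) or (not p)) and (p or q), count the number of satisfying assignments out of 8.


Evaluate all 8 assignments for p, q, r:
p=0, q=0, r=0: 0
p=0, q=0, r=1: 0
p=0, q=1, r=0: 1
p=0, q=1, r=1: 0
p=1, q=0, r=0: 1
p=1, q=0, r=1: 1
p=1, q=1, r=0: 0
p=1, q=1, r=1: 0
Satisfying count = 3

3


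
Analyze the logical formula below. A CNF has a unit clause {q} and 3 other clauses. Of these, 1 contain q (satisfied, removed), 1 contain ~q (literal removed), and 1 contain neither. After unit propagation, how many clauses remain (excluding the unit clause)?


Satisfied (removed): 1
Shortened (remain): 1
Unchanged (remain): 1
Remaining = 1 + 1 = 2

2


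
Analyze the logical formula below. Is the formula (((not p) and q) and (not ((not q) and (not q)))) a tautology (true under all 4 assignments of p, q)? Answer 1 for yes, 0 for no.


Check all 4 assignments:
p=0, q=0: 0
p=0, q=1: 1
p=1, q=0: 0
p=1, q=1: 0
Satisfying count = 1/4.
Tautology iff count = 4: no.

0


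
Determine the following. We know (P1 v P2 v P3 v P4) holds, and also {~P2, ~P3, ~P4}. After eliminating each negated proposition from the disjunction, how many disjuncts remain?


Original disjuncts (4): P1, P2, P3, P4
Negated (eliminate): ~P2, ~P3, ~P4
Remaining disjuncts: P1
Count = 4 - 3 = 1

1


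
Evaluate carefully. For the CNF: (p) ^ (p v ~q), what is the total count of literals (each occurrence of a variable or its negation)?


Counting literals in each clause:
Clause 1: 1 literal(s)
Clause 2: 2 literal(s)
Total = 3

3


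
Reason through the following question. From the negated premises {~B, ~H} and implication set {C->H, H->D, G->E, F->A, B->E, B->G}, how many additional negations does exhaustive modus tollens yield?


Initial negated facts: {~B, ~H}
Apply modus tollens to closure:
  ~H and C->H  =>  ~C
Final negated: {~B, ~C, ~H}
New negations: {~C}
Count = 1

1


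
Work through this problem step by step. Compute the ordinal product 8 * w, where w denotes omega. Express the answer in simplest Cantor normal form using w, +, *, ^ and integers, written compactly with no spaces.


Compute 8 * w.
Ordinal * is associative and left-distributive over +, but NOT commutative; for finite n>1, n*w = w but w*n stays w*n.
For finite n>0, n * w = sup{n*k : k<w} = w. So 8 * w = w.
Result = w

w


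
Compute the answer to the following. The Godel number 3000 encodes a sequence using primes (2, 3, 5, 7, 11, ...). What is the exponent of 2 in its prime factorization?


Factorize 3000 by dividing by 2 repeatedly.
Division steps: 2 divides 3000 exactly 3 time(s).
Exponent of 2 = 3

3


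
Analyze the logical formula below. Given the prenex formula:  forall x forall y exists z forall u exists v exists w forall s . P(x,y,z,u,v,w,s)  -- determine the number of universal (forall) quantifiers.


Quantifier prefix: forall x forall y exists z forall u exists v exists w forall s
Mark each quantifier type:
  U U E U E E U
Universal count = 4, Existential count = 3
Asked for universal (forall) quantifiers: 4

4


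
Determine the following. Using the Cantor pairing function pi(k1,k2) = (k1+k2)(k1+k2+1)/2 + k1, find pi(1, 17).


k1 + k2 = 18
(k1+k2)(k1+k2+1)/2 = 18 * 19 / 2 = 171
pi = 171 + 1 = 172

172


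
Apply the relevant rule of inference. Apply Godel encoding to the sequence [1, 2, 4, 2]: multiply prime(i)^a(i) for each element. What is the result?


Encode each element as an exponent of the corresponding prime:
  2^1 = 2
  3^2 = 9
  5^4 = 625
  7^2 = 49
Product = 2 * 9 * 625 * 49 = 551250

551250


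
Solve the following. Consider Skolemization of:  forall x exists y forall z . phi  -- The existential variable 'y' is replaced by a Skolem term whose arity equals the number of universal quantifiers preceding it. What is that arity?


Quantifier prefix: forall x exists y forall z
'y' is existentially quantified at position 2.
Universal variables preceding it: x
Skolem function arity = 1

1


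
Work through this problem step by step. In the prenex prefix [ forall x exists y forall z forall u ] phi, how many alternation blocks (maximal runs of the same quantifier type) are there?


Quantifier-type sequence: A E A A  (A=forall, E=exists)
Group into maximal same-type runs:
  Ax1 | Ex1 | Ax2
Number of blocks = 3

3


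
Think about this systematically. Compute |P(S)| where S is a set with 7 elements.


The power set of a set with n elements has 2^n elements.
|P(S)| = 2^7 = 128

128


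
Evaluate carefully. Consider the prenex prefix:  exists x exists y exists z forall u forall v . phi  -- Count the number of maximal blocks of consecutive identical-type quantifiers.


Quantifier-type sequence: E E E A A  (A=forall, E=exists)
Group into maximal same-type runs:
  Ex3 | Ax2
Number of blocks = 2

2


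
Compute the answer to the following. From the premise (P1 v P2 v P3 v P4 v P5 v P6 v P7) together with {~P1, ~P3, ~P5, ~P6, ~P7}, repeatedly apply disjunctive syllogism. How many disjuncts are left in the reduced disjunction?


Original disjuncts (7): P1, P2, P3, P4, P5, P6, P7
Negated (eliminate): ~P1, ~P3, ~P5, ~P6, ~P7
Remaining disjuncts: P2, P4
Count = 7 - 5 = 2

2


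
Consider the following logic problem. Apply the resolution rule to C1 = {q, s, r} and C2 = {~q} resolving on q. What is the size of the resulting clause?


Remove q from C1 and ~q from C2.
C1 remainder: {s, r}
C2 remainder: {}
Union (resolvent): {r, s}
Resolvent has 2 literal(s).

2


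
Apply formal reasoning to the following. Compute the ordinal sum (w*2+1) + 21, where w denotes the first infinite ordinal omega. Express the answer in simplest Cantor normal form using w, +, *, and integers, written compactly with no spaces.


Compute (w*2+1) + 21.
Ordinal + is associative but NOT commutative; for finite n>0, n + w = w but w + n stays w+n.
By associativity: (w*2+1) + 21 = w*2 + (1+21) = w*2+22.
Result = w*2+22

w*2+22


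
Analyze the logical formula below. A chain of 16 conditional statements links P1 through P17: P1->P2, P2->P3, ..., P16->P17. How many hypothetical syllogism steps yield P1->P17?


With 16 implications in a chain connecting 17 propositions:
P1->P2, P2->P3, ..., P16->P17
Steps needed = (number of implications) - 1 = 16 - 1 = 15

15


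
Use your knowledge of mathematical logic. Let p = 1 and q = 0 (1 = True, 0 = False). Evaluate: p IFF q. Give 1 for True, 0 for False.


p = 1, q = 0
Operation: p IFF q
Evaluate: 1 IFF 0 = 0

0


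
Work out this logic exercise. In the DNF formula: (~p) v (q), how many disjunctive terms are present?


A DNF formula is a disjunction of terms (conjunctions).
Terms are separated by v.
Counting the disjuncts: 2 terms.

2


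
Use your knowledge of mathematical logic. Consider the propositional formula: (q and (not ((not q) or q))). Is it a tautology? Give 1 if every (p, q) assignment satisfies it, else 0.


Check all 4 assignments:
p=0, q=0: 0
p=0, q=1: 0
p=1, q=0: 0
p=1, q=1: 0
Satisfying count = 0/4.
Tautology iff count = 4: no.

0


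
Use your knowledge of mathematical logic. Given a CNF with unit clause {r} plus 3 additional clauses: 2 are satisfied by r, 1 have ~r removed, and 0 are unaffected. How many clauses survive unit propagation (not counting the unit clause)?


Satisfied (removed): 2
Shortened (remain): 1
Unchanged (remain): 0
Remaining = 1 + 0 = 1

1


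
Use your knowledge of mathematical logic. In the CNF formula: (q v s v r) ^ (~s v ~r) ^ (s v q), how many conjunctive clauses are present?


A CNF formula is a conjunction of clauses.
Clauses are separated by ^.
Counting the conjuncts: 3 clauses.

3


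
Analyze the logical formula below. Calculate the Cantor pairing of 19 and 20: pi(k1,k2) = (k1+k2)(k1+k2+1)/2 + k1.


k1 + k2 = 39
(k1+k2)(k1+k2+1)/2 = 39 * 40 / 2 = 780
pi = 780 + 19 = 799

799


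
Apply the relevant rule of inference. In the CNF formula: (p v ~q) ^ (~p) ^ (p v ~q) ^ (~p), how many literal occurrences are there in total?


Counting literals in each clause:
Clause 1: 2 literal(s)
Clause 2: 1 literal(s)
Clause 3: 2 literal(s)
Clause 4: 1 literal(s)
Total = 6

6


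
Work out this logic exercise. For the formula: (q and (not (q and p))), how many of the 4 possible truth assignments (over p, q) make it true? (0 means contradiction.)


Check all 4 assignments:
p=0, q=0: 0
p=0, q=1: 1
p=1, q=0: 0
p=1, q=1: 0
Count of True = 1

1


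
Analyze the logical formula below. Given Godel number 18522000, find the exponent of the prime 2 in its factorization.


Factorize 18522000 by dividing by 2 repeatedly.
Division steps: 2 divides 18522000 exactly 4 time(s).
Exponent of 2 = 4

4


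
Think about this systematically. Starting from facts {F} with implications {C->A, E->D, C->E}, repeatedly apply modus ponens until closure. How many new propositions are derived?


Initial facts: {F}
Apply modus ponens to closure:
  (no implication fires)
Final known: {F}
New propositions: {(none)}
Count = 0

0


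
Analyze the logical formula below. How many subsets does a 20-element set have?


The power set of a set with n elements has 2^n elements.
|P(S)| = 2^20 = 1048576

1048576


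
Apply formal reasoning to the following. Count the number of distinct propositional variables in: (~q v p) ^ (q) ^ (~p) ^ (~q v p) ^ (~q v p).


Identify each variable that appears in the formula.
Variables found: p, q
Count = 2

2


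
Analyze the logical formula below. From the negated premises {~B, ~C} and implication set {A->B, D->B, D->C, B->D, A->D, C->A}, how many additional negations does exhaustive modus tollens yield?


Initial negated facts: {~B, ~C}
Apply modus tollens to closure:
  ~B and A->B  =>  ~A
  ~B and D->B  =>  ~D
Final negated: {~A, ~B, ~C, ~D}
New negations: {~A, ~D}
Count = 2

2


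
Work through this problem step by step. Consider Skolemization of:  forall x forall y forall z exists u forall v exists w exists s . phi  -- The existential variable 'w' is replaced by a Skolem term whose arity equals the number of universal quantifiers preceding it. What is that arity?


Quantifier prefix: forall x forall y forall z exists u forall v exists w exists s
'w' is existentially quantified at position 6.
Universal variables preceding it: x, y, z, v
Skolem function arity = 4

4


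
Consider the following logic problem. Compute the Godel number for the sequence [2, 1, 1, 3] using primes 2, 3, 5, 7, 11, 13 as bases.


Encode each element as an exponent of the corresponding prime:
  2^2 = 4
  3^1 = 3
  5^1 = 5
  7^3 = 343
Product = 4 * 3 * 5 * 343 = 20580

20580


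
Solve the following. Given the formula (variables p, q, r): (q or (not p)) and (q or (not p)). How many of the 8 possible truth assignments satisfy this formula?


Evaluate all 8 assignments for p, q, r:
p=0, q=0, r=0: 1
p=0, q=0, r=1: 1
p=0, q=1, r=0: 1
p=0, q=1, r=1: 1
p=1, q=0, r=0: 0
p=1, q=0, r=1: 0
p=1, q=1, r=0: 1
p=1, q=1, r=1: 1
Satisfying count = 6

6


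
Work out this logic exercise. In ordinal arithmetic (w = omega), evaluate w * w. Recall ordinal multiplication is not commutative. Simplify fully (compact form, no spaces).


Compute w * w.
Ordinal * is associative and left-distributive over +, but NOT commutative; for finite n>1, n*w = w but w*n stays w*n.
w * w = w^2 by definition.
Result = w^2

w^2


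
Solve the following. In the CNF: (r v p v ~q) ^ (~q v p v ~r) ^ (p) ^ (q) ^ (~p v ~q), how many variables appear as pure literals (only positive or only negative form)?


Check each variable for pure literal status:
p: mixed (not pure)
q: mixed (not pure)
r: mixed (not pure)
Pure literal count = 0

0


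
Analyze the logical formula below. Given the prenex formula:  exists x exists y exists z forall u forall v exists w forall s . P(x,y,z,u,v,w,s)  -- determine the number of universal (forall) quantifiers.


Quantifier prefix: exists x exists y exists z forall u forall v exists w forall s
Mark each quantifier type:
  E E E U U E U
Universal count = 3, Existential count = 4
Asked for universal (forall) quantifiers: 3

3


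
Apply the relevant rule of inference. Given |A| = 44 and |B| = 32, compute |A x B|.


The Cartesian product A x B contains all ordered pairs (a, b).
|A x B| = |A| * |B| = 44 * 32 = 1408

1408


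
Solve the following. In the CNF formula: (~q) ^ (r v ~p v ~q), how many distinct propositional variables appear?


Identify each variable that appears in the formula.
Variables found: p, q, r
Count = 3

3


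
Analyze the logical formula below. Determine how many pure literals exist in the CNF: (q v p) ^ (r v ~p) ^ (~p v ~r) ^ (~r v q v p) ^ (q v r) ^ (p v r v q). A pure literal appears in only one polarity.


Check each variable for pure literal status:
p: mixed (not pure)
q: pure positive
r: mixed (not pure)
Pure literal count = 1

1


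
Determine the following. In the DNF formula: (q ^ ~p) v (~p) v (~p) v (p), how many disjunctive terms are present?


A DNF formula is a disjunction of terms (conjunctions).
Terms are separated by v.
Counting the disjuncts: 4 terms.

4


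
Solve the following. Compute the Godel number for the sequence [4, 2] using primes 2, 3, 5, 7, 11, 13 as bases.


Encode each element as an exponent of the corresponding prime:
  2^4 = 16
  3^2 = 9
Product = 16 * 9 = 144

144


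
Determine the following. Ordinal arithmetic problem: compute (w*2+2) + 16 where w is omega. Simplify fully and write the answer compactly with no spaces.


Compute (w*2+2) + 16.
Ordinal + is associative but NOT commutative; for finite n>0, n + w = w but w + n stays w+n.
By associativity: (w*2+2) + 16 = w*2 + (2+16) = w*2+18.
Result = w*2+18

w*2+18


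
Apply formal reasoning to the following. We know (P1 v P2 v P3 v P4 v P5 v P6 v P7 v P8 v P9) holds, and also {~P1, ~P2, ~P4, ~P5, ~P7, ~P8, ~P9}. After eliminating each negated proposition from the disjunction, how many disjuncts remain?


Original disjuncts (9): P1, P2, P3, P4, P5, P6, P7, P8, P9
Negated (eliminate): ~P1, ~P2, ~P4, ~P5, ~P7, ~P8, ~P9
Remaining disjuncts: P3, P6
Count = 9 - 7 = 2

2


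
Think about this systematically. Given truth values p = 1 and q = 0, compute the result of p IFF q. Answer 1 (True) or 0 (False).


p = 1, q = 0
Operation: p IFF q
Evaluate: 1 IFF 0 = 0

0


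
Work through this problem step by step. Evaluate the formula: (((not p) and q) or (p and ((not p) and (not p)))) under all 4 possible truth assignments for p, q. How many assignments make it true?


Check all 4 assignments:
p=0, q=0: 0
p=0, q=1: 1
p=1, q=0: 0
p=1, q=1: 0
Count of True = 1

1


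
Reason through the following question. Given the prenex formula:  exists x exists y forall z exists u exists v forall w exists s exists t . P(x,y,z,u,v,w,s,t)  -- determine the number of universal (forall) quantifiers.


Quantifier prefix: exists x exists y forall z exists u exists v forall w exists s exists t
Mark each quantifier type:
  E E U E E U E E
Universal count = 2, Existential count = 6
Asked for universal (forall) quantifiers: 2

2


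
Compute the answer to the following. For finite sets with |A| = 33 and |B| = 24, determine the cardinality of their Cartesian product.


The Cartesian product A x B contains all ordered pairs (a, b).
|A x B| = |A| * |B| = 33 * 24 = 792

792


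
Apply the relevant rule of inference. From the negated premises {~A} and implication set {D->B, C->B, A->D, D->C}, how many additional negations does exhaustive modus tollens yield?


Initial negated facts: {~A}
Apply modus tollens to closure:
  (no implication fires)
Final negated: {~A}
New negations: {(none)}
Count = 0

0


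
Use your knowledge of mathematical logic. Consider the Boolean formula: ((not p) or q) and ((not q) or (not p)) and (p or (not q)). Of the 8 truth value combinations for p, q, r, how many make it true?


Evaluate all 8 assignments for p, q, r:
p=0, q=0, r=0: 1
p=0, q=0, r=1: 1
p=0, q=1, r=0: 0
p=0, q=1, r=1: 0
p=1, q=0, r=0: 0
p=1, q=0, r=1: 0
p=1, q=1, r=0: 0
p=1, q=1, r=1: 0
Satisfying count = 2

2


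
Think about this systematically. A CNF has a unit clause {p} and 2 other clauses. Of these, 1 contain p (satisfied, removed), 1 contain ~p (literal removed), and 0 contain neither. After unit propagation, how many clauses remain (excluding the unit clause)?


Satisfied (removed): 1
Shortened (remain): 1
Unchanged (remain): 0
Remaining = 1 + 0 = 1

1


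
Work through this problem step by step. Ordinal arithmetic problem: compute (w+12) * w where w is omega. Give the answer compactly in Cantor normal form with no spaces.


Compute (w+12) * w.
Ordinal * is associative and left-distributive over +, but NOT commutative; for finite n>1, n*w = w but w*n stays w*n.
(w+12) * w = sup{(w+12)*k : k<w} = sup{w*k+12} = w^2 (the +12 tail is absorbed in the limit).
Result = w^2

w^2


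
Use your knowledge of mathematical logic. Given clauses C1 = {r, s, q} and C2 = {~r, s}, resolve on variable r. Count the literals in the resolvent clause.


Remove r from C1 and ~r from C2.
C1 remainder: {s, q}
C2 remainder: {s}
Union (resolvent): {q, s}
Resolvent has 2 literal(s).

2


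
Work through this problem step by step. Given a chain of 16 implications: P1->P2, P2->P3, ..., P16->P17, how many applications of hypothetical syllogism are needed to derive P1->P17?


With 16 implications in a chain connecting 17 propositions:
P1->P2, P2->P3, ..., P16->P17
Steps needed = (number of implications) - 1 = 16 - 1 = 15

15


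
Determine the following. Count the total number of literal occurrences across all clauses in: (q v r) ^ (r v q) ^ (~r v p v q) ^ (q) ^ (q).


Counting literals in each clause:
Clause 1: 2 literal(s)
Clause 2: 2 literal(s)
Clause 3: 3 literal(s)
Clause 4: 1 literal(s)
Clause 5: 1 literal(s)
Total = 9

9


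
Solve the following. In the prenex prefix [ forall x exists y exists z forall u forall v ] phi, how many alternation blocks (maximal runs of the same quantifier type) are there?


Quantifier-type sequence: A E E A A  (A=forall, E=exists)
Group into maximal same-type runs:
  Ax1 | Ex2 | Ax2
Number of blocks = 3

3


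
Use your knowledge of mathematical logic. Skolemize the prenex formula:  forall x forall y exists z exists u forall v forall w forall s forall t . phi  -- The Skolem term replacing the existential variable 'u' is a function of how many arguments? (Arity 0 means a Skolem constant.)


Quantifier prefix: forall x forall y exists z exists u forall v forall w forall s forall t
'u' is existentially quantified at position 4.
Universal variables preceding it: x, y
Skolem function arity = 2

2


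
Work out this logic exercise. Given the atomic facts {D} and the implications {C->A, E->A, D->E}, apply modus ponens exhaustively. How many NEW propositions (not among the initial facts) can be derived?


Initial facts: {D}
Apply modus ponens to closure:
  D and D->E  =>  E
  E and E->A  =>  A
Final known: {A, D, E}
New propositions: {A, E}
Count = 2

2


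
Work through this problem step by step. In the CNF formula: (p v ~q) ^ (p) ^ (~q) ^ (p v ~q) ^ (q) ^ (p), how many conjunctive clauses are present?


A CNF formula is a conjunction of clauses.
Clauses are separated by ^.
Counting the conjuncts: 6 clauses.

6


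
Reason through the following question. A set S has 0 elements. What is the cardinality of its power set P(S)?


The power set of a set with n elements has 2^n elements.
|P(S)| = 2^0 = 1

1


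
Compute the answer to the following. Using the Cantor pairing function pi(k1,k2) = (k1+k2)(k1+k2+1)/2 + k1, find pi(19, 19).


k1 + k2 = 38
(k1+k2)(k1+k2+1)/2 = 38 * 39 / 2 = 741
pi = 741 + 19 = 760

760


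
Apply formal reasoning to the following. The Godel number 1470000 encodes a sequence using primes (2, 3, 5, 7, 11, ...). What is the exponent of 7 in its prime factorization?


Factorize 1470000 by dividing by 7 repeatedly.
Division steps: 7 divides 1470000 exactly 2 time(s).
Exponent of 7 = 2

2


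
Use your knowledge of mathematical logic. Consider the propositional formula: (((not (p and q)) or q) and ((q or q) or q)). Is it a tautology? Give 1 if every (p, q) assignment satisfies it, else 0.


Check all 4 assignments:
p=0, q=0: 0
p=0, q=1: 1
p=1, q=0: 0
p=1, q=1: 1
Satisfying count = 2/4.
Tautology iff count = 4: no.

0


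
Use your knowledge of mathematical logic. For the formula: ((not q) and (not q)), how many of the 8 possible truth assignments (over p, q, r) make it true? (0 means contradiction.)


Check all 8 assignments:
p=0, q=0, r=0: 1
p=0, q=0, r=1: 1
p=0, q=1, r=0: 0
p=0, q=1, r=1: 0
p=1, q=0, r=0: 1
p=1, q=0, r=1: 1
p=1, q=1, r=0: 0
p=1, q=1, r=1: 0
Count of True = 4

4


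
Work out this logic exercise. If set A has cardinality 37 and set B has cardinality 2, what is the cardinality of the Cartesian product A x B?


The Cartesian product A x B contains all ordered pairs (a, b).
|A x B| = |A| * |B| = 37 * 2 = 74

74


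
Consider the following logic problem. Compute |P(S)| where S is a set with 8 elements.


The power set of a set with n elements has 2^n elements.
|P(S)| = 2^8 = 256

256


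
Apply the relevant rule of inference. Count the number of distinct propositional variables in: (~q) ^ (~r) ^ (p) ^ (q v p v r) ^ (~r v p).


Identify each variable that appears in the formula.
Variables found: p, q, r
Count = 3

3


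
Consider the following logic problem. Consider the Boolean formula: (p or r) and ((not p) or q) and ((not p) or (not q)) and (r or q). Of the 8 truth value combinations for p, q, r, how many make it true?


Evaluate all 8 assignments for p, q, r:
p=0, q=0, r=0: 0
p=0, q=0, r=1: 1
p=0, q=1, r=0: 0
p=0, q=1, r=1: 1
p=1, q=0, r=0: 0
p=1, q=0, r=1: 0
p=1, q=1, r=0: 0
p=1, q=1, r=1: 0
Satisfying count = 2

2


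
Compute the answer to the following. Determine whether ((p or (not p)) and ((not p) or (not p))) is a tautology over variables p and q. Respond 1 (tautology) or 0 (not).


Check all 4 assignments:
p=0, q=0: 1
p=0, q=1: 1
p=1, q=0: 0
p=1, q=1: 0
Satisfying count = 2/4.
Tautology iff count = 4: no.

0


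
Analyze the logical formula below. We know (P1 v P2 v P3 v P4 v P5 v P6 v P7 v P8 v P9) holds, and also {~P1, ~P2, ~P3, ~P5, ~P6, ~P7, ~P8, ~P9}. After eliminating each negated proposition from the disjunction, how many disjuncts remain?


Original disjuncts (9): P1, P2, P3, P4, P5, P6, P7, P8, P9
Negated (eliminate): ~P1, ~P2, ~P3, ~P5, ~P6, ~P7, ~P8, ~P9
Remaining disjuncts: P4
Count = 9 - 8 = 1

1


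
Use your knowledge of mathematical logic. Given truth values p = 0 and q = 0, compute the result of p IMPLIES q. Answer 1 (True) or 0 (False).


p = 0, q = 0
Operation: p IMPLIES q
Evaluate: 0 IMPLIES 0 = 1

1


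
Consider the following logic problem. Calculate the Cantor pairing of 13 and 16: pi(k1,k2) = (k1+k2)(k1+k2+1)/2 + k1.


k1 + k2 = 29
(k1+k2)(k1+k2+1)/2 = 29 * 30 / 2 = 435
pi = 435 + 13 = 448

448


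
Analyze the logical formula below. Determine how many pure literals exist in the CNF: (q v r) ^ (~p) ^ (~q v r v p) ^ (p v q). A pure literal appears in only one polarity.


Check each variable for pure literal status:
p: mixed (not pure)
q: mixed (not pure)
r: pure positive
Pure literal count = 1

1


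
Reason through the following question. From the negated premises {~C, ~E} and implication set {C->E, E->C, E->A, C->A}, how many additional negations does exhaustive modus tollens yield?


Initial negated facts: {~C, ~E}
Apply modus tollens to closure:
  (no implication fires)
Final negated: {~C, ~E}
New negations: {(none)}
Count = 0

0


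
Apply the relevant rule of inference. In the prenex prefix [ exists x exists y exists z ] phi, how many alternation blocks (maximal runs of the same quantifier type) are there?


Quantifier-type sequence: E E E  (A=forall, E=exists)
Group into maximal same-type runs:
  Ex3
Number of blocks = 1

1


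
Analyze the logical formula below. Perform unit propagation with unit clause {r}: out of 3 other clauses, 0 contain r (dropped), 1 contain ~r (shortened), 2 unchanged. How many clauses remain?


Satisfied (removed): 0
Shortened (remain): 1
Unchanged (remain): 2
Remaining = 1 + 2 = 3

3


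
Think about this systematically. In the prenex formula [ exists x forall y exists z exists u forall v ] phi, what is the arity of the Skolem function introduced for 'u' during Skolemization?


Quantifier prefix: exists x forall y exists z exists u forall v
'u' is existentially quantified at position 4.
Universal variables preceding it: y
Skolem function arity = 1

1


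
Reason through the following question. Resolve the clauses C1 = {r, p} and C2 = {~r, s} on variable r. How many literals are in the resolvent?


Remove r from C1 and ~r from C2.
C1 remainder: {p}
C2 remainder: {s}
Union (resolvent): {p, s}
Resolvent has 2 literal(s).

2


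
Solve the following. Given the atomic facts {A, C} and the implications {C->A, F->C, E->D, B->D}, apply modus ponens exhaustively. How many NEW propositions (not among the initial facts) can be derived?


Initial facts: {A, C}
Apply modus ponens to closure:
  (no implication fires)
Final known: {A, C}
New propositions: {(none)}
Count = 0

0


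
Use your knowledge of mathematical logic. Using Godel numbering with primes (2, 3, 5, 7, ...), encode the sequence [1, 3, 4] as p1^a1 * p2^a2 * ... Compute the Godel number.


Encode each element as an exponent of the corresponding prime:
  2^1 = 2
  3^3 = 27
  5^4 = 625
Product = 2 * 27 * 625 = 33750

33750
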